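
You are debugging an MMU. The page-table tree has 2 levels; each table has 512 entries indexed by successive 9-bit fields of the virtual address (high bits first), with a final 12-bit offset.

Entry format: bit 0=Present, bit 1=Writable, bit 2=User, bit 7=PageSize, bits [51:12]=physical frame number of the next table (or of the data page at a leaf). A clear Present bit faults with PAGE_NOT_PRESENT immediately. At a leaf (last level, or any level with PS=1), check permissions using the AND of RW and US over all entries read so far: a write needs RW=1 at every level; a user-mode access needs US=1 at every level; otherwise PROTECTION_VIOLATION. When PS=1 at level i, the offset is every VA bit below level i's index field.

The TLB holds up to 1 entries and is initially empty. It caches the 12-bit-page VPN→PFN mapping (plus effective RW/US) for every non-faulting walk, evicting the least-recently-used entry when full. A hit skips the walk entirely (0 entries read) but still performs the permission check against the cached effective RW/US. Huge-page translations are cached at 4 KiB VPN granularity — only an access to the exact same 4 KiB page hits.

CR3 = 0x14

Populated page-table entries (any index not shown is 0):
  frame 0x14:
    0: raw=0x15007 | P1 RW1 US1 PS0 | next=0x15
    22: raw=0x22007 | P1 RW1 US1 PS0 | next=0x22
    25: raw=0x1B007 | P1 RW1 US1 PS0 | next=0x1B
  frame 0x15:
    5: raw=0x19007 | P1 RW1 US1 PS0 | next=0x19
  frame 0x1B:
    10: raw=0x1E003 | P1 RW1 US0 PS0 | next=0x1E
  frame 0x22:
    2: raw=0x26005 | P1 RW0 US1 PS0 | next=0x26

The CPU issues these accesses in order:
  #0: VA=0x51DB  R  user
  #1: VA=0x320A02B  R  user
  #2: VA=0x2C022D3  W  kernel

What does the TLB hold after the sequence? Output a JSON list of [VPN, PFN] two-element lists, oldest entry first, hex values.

Per-access translation:
#0 VA=0x51DB (r,user):
  L0 @0x14[0] → 0x15007  P=1,RW=1,US=1,PS=0
  L1 @0x15[5] → 0x19007  P=1,RW=1,US=1,PS=0
  ✓ 0x191DB  — 2 lookups
#1 VA=0x320A02B (r,user):
  L0 @0x14[25] → 0x1B007  P=1,RW=1,US=1,PS=0
  L1 @0x1B[10] → 0x1E003  P=1,RW=1,US=0,PS=0
  ✗ PROTECTION_VIOLATION  [2 reads]
#2 VA=0x2C022D3 (w,kernel):
  L0 @0x14[22] → 0x22007  P=1,RW=1,US=1,PS=0
  L1 @0x22[2] → 0x26005  P=1,RW=0,US=1,PS=0
  ✗ PROTECTION_VIOLATION  [2 reads]

TLB: [["0x5", "0x19"]]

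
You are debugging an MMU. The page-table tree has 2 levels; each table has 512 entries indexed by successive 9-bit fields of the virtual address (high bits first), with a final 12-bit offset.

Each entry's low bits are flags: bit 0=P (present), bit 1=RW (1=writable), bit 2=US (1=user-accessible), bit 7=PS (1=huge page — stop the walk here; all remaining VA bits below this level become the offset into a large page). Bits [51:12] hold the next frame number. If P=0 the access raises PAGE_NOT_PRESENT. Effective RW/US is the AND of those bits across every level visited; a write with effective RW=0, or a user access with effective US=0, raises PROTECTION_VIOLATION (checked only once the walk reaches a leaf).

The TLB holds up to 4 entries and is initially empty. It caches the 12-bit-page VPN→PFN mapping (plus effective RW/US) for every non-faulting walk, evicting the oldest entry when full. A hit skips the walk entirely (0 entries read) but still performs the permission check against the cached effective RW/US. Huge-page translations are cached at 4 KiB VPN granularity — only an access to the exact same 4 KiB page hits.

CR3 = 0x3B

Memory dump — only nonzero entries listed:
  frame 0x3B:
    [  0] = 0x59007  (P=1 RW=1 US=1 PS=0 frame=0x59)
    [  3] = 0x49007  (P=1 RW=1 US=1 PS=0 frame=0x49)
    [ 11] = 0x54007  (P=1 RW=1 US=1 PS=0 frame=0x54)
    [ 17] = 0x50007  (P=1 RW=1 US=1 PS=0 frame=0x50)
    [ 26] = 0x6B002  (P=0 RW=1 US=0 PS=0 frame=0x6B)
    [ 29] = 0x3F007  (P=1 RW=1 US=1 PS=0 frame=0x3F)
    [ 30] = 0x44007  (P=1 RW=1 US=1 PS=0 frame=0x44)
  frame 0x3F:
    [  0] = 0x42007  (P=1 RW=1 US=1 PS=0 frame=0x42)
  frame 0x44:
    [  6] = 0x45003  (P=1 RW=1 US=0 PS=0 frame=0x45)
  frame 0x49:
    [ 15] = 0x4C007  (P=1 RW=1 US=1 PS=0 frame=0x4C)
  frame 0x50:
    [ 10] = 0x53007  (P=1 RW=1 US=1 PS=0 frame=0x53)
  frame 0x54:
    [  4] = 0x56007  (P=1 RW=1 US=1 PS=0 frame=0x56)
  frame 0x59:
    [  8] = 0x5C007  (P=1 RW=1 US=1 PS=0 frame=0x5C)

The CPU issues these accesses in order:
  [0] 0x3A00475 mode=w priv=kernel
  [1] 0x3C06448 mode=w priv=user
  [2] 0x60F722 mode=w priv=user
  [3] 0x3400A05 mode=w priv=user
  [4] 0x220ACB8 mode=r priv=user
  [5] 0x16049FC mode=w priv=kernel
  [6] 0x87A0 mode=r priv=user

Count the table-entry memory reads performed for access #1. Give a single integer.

Trace:
#0 VA=0x3A00475 (w,kernel):
  lvl0: tbl 0x3B, slot 29 ⇒ 0x3F007 (P1/RW1/US1/PS0)
  lvl1: tbl 0x3F, slot 0 ⇒ 0x42007 (P1/RW1/US1/PS0)
  ✓ 0x42475  — 2 lookups
#1 VA=0x3C06448 (w,user):
  lvl0: tbl 0x3B, slot 30 ⇒ 0x44007 (P1/RW1/US1/PS0)
  lvl1: tbl 0x44, slot 6 ⇒ 0x45003 (P1/RW1/US0/PS0)
  → PROTECTION_VIOLATION  (2 entries read)
#2 VA=0x60F722 (w,user):
  lvl0: tbl 0x3B, slot 3 ⇒ 0x49007 (P1/RW1/US1/PS0)
  lvl1: tbl 0x49, slot 15 ⇒ 0x4C007 (P1/RW1/US1/PS0)
  ✓ 0x4C722  — 2 lookups
#3 VA=0x3400A05 (w,user):
  lvl0: tbl 0x3B, slot 26 ⇒ 0x6B002 (P0/RW1/US0/PS0)
  → PAGE_NOT_PRESENT  (1 entries read)
#4 VA=0x220ACB8 (r,user):
  lvl0: tbl 0x3B, slot 17 ⇒ 0x50007 (P1/RW1/US1/PS0)
  lvl1: tbl 0x50, slot 10 ⇒ 0x53007 (P1/RW1/US1/PS0)
  ✓ 0x53CB8  — 2 lookups
#5 VA=0x16049FC (w,kernel):
  lvl0: tbl 0x3B, slot 11 ⇒ 0x54007 (P1/RW1/US1/PS0)
  lvl1: tbl 0x54, slot 4 ⇒ 0x56007 (P1/RW1/US1/PS0)
  ✓ 0x569FC  — 2 lookups
#6 VA=0x87A0 (r,user):
  lvl0: tbl 0x3B, slot 0 ⇒ 0x59007 (P1/RW1/US1/PS0)
  lvl1: tbl 0x59, slot 8 ⇒ 0x5C007 (P1/RW1/US1/PS0)
  ✓ 0x5C7A0  — 2 lookups

Entries read for #1: 2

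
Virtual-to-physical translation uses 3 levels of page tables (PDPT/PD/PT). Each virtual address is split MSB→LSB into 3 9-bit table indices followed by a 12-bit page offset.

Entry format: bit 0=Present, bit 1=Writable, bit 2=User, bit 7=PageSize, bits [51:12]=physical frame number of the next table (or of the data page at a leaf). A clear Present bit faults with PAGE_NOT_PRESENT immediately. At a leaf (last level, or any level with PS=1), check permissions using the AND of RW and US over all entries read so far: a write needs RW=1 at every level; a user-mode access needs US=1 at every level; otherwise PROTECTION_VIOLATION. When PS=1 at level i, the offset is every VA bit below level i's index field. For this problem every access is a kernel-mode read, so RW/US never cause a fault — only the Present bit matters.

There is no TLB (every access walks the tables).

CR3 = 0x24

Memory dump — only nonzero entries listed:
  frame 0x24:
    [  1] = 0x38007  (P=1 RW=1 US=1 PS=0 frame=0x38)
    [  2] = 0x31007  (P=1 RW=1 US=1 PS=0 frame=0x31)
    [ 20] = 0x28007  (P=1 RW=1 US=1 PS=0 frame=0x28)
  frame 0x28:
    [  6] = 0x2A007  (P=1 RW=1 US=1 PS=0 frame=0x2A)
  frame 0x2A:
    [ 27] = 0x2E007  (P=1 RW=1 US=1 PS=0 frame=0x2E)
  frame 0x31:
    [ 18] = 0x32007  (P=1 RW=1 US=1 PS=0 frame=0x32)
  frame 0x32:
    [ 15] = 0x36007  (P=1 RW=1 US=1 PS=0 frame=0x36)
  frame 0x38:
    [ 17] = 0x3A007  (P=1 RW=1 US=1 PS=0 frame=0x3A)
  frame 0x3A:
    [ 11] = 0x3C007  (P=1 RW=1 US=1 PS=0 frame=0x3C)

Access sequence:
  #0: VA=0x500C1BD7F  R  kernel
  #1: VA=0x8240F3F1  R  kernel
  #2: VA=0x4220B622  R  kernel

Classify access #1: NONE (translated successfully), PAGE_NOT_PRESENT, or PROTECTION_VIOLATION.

Per-access translation:
#0 VA=0x500C1BD7F (r,kernel):
  [0] read 0x24 idx=20: raw=0x28007 flags P=1 W=1 U=1 S=0
  [1] read 0x28 idx=6: raw=0x2A007 flags P=1 W=1 U=1 S=0
  [2] read 0x2A idx=27: raw=0x2E007 flags P=1 W=1 U=1 S=0
  → PA=0x2ED7F  (3 entries read)
#1 VA=0x8240F3F1 (r,kernel):
  [0] read 0x24 idx=2: raw=0x31007 flags P=1 W=1 U=1 S=0
  [1] read 0x31 idx=18: raw=0x32007 flags P=1 W=1 U=1 S=0
  [2] read 0x32 idx=15: raw=0x36007 flags P=1 W=1 U=1 S=0
  → PA=0x363F1  (3 entries read)
#2 VA=0x4220B622 (r,kernel):
  [0] read 0x24 idx=1: raw=0x38007 flags P=1 W=1 U=1 S=0
  [1] read 0x38 idx=17: raw=0x3A007 flags P=1 W=1 U=1 S=0
  [2] read 0x3A idx=11: raw=0x3C007 flags P=1 W=1 U=1 S=0
  → PA=0x3C622  (3 entries read)

Access #1 fault: NONE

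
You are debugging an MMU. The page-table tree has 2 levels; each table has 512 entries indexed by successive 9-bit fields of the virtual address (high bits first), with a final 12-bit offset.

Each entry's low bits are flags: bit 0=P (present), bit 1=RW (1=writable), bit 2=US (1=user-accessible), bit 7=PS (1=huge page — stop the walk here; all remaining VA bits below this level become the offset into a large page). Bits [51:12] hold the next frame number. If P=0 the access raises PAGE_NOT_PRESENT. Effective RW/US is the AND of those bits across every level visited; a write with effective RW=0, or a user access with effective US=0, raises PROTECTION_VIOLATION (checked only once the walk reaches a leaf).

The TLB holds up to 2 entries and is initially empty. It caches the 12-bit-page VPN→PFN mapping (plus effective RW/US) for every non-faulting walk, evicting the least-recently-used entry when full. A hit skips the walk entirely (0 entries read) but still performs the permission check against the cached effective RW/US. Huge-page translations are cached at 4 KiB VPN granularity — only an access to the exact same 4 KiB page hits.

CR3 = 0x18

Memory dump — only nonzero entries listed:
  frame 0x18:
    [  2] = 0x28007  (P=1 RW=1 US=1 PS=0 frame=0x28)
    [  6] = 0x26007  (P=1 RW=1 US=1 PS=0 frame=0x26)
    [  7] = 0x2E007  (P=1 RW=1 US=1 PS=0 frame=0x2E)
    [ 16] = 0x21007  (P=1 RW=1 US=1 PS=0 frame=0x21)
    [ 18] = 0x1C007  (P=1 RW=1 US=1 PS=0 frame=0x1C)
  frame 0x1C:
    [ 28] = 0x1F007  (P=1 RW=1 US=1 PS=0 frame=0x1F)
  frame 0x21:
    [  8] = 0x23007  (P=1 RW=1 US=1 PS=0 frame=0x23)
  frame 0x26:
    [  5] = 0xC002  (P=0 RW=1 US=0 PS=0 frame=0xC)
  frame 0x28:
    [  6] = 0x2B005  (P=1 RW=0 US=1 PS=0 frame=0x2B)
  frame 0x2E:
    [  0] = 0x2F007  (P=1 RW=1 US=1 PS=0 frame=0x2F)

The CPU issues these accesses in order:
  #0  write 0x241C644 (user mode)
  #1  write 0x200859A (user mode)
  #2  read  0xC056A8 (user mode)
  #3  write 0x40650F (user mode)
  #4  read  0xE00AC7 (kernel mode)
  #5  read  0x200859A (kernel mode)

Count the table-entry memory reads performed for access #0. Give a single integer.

Trace:
#0 VA=0x241C644 (w,user):
  L0: frame=0x18 idx=18 entry=0x1C007 [P=1 RW=1 US=1 PS=0]
  L1: frame=0x1C idx=28 entry=0x1F007 [P=1 RW=1 US=1 PS=0]
  → PA=0x1F644  (2 entries read)
#1 VA=0x200859A (w,user):
  L0: frame=0x18 idx=16 entry=0x21007 [P=1 RW=1 US=1 PS=0]
  L1: frame=0x21 idx=8 entry=0x23007 [P=1 RW=1 US=1 PS=0]
  → PA=0x2359A  (2 entries read)
#2 VA=0xC056A8 (r,user):
  L0: frame=0x18 idx=6 entry=0x26007 [P=1 RW=1 US=1 PS=0]
  L1: frame=0x26 idx=5 entry=0xC002 [P=0 RW=1 US=0 PS=0]
  → PAGE_NOT_PRESENT  (2 entries read)
#3 VA=0x40650F (w,user):
  L0: frame=0x18 idx=2 entry=0x28007 [P=1 RW=1 US=1 PS=0]
  L1: frame=0x28 idx=6 entry=0x2B005 [P=1 RW=0 US=1 PS=0]
  → PROTECTION_VIOLATION  (2 entries read)
#4 VA=0xE00AC7 (r,kernel):
  L0: frame=0x18 idx=7 entry=0x2E007 [P=1 RW=1 US=1 PS=0]
  L1: frame=0x2E idx=0 entry=0x2F007 [P=1 RW=1 US=1 PS=0]
  → PA=0x2FAC7  (2 entries read)
#5 VA=0x200859A (r,kernel):
  TLB hit vpn=0x2008 → PA=0x2359A

Entries read for #0: 2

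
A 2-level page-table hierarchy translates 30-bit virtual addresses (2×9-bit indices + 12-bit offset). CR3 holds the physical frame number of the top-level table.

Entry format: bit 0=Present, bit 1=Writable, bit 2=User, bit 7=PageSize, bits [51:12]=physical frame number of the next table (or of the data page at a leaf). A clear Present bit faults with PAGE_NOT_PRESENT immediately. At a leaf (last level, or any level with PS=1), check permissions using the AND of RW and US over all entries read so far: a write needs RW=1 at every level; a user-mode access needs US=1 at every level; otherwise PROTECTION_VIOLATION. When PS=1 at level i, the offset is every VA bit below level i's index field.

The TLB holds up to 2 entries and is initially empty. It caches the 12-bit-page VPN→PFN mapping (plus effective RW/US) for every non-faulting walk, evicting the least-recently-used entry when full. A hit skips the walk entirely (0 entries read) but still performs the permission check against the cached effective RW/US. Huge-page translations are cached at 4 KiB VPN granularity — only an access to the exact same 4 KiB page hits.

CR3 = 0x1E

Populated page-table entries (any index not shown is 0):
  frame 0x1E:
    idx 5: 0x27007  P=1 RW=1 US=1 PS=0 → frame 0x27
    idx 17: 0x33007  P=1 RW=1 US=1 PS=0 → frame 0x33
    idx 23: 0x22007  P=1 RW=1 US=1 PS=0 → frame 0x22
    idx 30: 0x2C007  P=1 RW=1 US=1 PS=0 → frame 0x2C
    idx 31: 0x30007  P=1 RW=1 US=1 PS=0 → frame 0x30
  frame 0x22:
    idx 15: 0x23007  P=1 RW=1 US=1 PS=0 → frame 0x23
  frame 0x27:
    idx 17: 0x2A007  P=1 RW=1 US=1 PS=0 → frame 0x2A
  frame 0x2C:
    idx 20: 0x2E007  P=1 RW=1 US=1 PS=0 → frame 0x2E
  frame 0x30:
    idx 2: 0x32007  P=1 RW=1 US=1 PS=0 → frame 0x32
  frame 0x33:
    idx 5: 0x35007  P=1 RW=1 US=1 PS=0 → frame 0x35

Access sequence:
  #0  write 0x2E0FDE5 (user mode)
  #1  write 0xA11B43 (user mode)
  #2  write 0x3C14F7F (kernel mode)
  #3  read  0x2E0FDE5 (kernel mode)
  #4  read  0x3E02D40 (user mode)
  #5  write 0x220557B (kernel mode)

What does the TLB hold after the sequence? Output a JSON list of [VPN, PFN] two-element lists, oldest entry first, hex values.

Trace:
#0 VA=0x2E0FDE5 (w,user):
  L0: frame=0x1E idx=23 entry=0x22007 [P=1 RW=1 US=1 PS=0]
  L1: frame=0x22 idx=15 entry=0x23007 [P=1 RW=1 US=1 PS=0]
  → PA=0x23DE5  (2 entries read)
#1 VA=0xA11B43 (w,user):
  L0: frame=0x1E idx=5 entry=0x27007 [P=1 RW=1 US=1 PS=0]
  L1: frame=0x27 idx=17 entry=0x2A007 [P=1 RW=1 US=1 PS=0]
  → PA=0x2AB43  (2 entries read)
#2 VA=0x3C14F7F (w,kernel):
  L0: frame=0x1E idx=30 entry=0x2C007 [P=1 RW=1 US=1 PS=0]
  L1: frame=0x2C idx=20 entry=0x2E007 [P=1 RW=1 US=1 PS=0]
  → PA=0x2EF7F  (2 entries read)
#3 VA=0x2E0FDE5 (r,kernel):
  L0: frame=0x1E idx=23 entry=0x22007 [P=1 RW=1 US=1 PS=0]
  L1: frame=0x22 idx=15 entry=0x23007 [P=1 RW=1 US=1 PS=0]
  → PA=0x23DE5  (2 entries read)
#4 VA=0x3E02D40 (r,user):
  L0: frame=0x1E idx=31 entry=0x30007 [P=1 RW=1 US=1 PS=0]
  L1: frame=0x30 idx=2 entry=0x32007 [P=1 RW=1 US=1 PS=0]
  → PA=0x32D40  (2 entries read)
#5 VA=0x220557B (w,kernel):
  L0: frame=0x1E idx=17 entry=0x33007 [P=1 RW=1 US=1 PS=0]
  L1: frame=0x33 idx=5 entry=0x35007 [P=1 RW=1 US=1 PS=0]
  → PA=0x3557B  (2 entries read)

TLB: [["0x3E02", "0x32"], ["0x2205", "0x35"]]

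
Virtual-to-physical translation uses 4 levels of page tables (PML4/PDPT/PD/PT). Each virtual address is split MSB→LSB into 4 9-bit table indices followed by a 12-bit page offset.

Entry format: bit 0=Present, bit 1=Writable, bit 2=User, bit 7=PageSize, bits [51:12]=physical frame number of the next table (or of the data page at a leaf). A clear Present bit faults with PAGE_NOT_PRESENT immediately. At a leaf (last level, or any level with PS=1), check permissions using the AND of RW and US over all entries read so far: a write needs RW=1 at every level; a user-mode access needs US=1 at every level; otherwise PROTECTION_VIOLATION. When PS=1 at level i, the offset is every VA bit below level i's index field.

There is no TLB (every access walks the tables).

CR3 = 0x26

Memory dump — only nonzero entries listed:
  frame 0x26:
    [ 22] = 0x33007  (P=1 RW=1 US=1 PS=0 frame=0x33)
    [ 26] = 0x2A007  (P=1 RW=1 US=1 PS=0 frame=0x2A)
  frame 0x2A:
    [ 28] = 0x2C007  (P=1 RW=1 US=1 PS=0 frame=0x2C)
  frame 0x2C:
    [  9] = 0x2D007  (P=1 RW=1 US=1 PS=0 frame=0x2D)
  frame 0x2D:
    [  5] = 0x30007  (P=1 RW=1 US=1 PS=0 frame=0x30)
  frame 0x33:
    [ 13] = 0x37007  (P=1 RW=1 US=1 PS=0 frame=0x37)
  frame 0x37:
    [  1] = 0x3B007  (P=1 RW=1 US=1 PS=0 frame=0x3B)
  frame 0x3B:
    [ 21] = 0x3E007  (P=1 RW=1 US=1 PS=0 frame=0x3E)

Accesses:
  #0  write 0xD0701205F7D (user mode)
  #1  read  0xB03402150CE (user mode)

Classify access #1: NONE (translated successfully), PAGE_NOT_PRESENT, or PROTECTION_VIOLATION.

Walk each access:
#0 VA=0xD0701205F7D (w,user):
  L0: frame=0x26 idx=26 entry=0x2A007 [P=1 RW=1 US=1 PS=0]
  L1: frame=0x2A idx=28 entry=0x2C007 [P=1 RW=1 US=1 PS=0]
  L2: frame=0x2C idx=9 entry=0x2D007 [P=1 RW=1 US=1 PS=0]
  L3: frame=0x2D idx=5 entry=0x30007 [P=1 RW=1 US=1 PS=0]
  → PA=0x30F7D  (4 entries read)
#1 VA=0xB03402150CE (r,user):
  L0: frame=0x26 idx=22 entry=0x33007 [P=1 RW=1 US=1 PS=0]
  L1: frame=0x33 idx=13 entry=0x37007 [P=1 RW=1 US=1 PS=0]
  L2: frame=0x37 idx=1 entry=0x3B007 [P=1 RW=1 US=1 PS=0]
  L3: frame=0x3B idx=21 entry=0x3E007 [P=1 RW=1 US=1 PS=0]
  → PA=0x3E0CE  (4 entries read)

Access #1 fault: NONE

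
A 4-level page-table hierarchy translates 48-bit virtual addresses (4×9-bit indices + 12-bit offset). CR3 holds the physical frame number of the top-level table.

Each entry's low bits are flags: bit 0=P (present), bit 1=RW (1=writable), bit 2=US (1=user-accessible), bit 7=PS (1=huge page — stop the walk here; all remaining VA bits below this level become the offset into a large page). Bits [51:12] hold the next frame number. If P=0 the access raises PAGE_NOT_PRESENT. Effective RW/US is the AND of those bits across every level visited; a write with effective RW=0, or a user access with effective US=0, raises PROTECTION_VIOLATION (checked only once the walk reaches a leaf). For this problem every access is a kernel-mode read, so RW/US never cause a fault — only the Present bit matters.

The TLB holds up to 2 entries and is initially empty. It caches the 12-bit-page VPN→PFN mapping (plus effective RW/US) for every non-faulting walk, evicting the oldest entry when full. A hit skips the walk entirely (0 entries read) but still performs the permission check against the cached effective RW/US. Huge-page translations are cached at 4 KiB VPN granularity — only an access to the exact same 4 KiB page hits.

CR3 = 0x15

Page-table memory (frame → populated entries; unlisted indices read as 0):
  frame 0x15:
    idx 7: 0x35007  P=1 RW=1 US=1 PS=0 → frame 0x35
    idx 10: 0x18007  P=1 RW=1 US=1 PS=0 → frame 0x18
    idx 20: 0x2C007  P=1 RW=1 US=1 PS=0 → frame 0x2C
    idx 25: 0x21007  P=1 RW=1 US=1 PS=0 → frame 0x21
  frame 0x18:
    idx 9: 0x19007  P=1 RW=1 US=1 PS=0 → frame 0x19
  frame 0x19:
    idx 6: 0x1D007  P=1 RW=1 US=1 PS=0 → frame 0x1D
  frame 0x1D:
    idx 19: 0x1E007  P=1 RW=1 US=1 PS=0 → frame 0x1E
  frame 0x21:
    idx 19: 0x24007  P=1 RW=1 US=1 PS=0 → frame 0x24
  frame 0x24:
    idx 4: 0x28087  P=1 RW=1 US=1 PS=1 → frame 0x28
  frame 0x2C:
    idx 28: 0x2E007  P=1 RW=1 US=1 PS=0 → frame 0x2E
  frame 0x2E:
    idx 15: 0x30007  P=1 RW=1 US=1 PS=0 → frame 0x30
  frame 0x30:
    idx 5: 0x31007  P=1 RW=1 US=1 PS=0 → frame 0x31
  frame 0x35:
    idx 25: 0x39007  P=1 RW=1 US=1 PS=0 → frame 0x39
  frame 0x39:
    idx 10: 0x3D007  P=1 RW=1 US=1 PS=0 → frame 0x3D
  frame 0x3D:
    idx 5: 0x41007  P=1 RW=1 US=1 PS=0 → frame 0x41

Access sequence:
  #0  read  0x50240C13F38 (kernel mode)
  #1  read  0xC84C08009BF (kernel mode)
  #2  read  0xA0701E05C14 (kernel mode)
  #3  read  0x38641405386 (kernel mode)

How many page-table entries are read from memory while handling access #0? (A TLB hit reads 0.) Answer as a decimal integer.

Walk each access:
#0 VA=0x50240C13F38 (r,kernel):
  L0 @0x15[10] → 0x18007  P=1,RW=1,US=1,PS=0
  L1 @0x18[9] → 0x19007  P=1,RW=1,US=1,PS=0
  L2 @0x19[6] → 0x1D007  P=1,RW=1,US=1,PS=0
  L3 @0x1D[19] → 0x1E007  P=1,RW=1,US=1,PS=0
  → PA=0x1EF38  (4 entries read)
#1 VA=0xC84C08009BF (r,kernel):
  L0 @0x15[25] → 0x21007  P=1,RW=1,US=1,PS=0
  L1 @0x21[19] → 0x24007  P=1,RW=1,US=1,PS=0
  L2 @0x24[4] → 0x28087  P=1,RW=1,US=1,PS=1
  → PA=0x289BF (huge @L2)  (3 entries read)
#2 VA=0xA0701E05C14 (r,kernel):
  L0 @0x15[20] → 0x2C007  P=1,RW=1,US=1,PS=0
  L1 @0x2C[28] → 0x2E007  P=1,RW=1,US=1,PS=0
  L2 @0x2E[15] → 0x30007  P=1,RW=1,US=1,PS=0
  L3 @0x30[5] → 0x31007  P=1,RW=1,US=1,PS=0
  → PA=0x31C14  (4 entries read)
#3 VA=0x38641405386 (r,kernel):
  L0 @0x15[7] → 0x35007  P=1,RW=1,US=1,PS=0
  L1 @0x35[25] → 0x39007  P=1,RW=1,US=1,PS=0
  L2 @0x39[10] → 0x3D007  P=1,RW=1,US=1,PS=0
  L3 @0x3D[5] → 0x41007  P=1,RW=1,US=1,PS=0
  → PA=0x41386  (4 entries read)

Entries read for #0: 4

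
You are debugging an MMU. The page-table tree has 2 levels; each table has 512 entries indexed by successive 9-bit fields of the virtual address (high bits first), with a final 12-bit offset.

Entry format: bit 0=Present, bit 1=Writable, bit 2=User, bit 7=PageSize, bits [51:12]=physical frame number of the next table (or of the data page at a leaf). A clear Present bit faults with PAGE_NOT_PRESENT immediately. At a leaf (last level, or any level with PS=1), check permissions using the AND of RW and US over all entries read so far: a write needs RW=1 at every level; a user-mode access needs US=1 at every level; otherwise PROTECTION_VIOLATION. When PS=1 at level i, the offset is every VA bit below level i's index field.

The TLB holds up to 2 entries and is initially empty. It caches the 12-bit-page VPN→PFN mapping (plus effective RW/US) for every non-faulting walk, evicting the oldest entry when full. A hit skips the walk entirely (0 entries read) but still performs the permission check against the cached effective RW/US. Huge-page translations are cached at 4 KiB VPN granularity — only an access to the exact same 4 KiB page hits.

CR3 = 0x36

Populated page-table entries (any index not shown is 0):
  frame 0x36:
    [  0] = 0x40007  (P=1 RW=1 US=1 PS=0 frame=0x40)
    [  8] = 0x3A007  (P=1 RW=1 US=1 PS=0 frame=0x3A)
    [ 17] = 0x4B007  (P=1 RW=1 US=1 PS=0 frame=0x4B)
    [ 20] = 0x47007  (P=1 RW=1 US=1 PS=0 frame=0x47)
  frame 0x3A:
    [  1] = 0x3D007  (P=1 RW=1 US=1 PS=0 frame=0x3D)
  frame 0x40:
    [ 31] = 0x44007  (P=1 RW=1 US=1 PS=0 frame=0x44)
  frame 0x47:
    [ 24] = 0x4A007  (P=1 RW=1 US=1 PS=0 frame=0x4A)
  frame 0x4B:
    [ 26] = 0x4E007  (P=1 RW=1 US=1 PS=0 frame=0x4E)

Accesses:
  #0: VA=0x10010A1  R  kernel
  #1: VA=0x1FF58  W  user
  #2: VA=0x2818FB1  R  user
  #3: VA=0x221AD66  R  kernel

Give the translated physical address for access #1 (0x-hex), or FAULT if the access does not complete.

Walk each access:
#0 VA=0x10010A1 (r,kernel):
  L0 @0x36[8] → 0x3A007  P=1,RW=1,US=1,PS=0
  L1 @0x3A[1] → 0x3D007  P=1,RW=1,US=1,PS=0
  ✓ 0x3D0A1  — 2 lookups
#1 VA=0x1FF58 (w,user):
  L0 @0x36[0] → 0x40007  P=1,RW=1,US=1,PS=0
  L1 @0x40[31] → 0x44007  P=1,RW=1,US=1,PS=0
  ✓ 0x44F58  — 2 lookups
#2 VA=0x2818FB1 (r,user):
  L0 @0x36[20] → 0x47007  P=1,RW=1,US=1,PS=0
  L1 @0x47[24] → 0x4A007  P=1,RW=1,US=1,PS=0
  ✓ 0x4AFB1  — 2 lookups
#3 VA=0x221AD66 (r,kernel):
  L0 @0x36[17] → 0x4B007  P=1,RW=1,US=1,PS=0
  L1 @0x4B[26] → 0x4E007  P=1,RW=1,US=1,PS=0
  ✓ 0x4ED66  — 2 lookups

Access #1 PA: 0x44F58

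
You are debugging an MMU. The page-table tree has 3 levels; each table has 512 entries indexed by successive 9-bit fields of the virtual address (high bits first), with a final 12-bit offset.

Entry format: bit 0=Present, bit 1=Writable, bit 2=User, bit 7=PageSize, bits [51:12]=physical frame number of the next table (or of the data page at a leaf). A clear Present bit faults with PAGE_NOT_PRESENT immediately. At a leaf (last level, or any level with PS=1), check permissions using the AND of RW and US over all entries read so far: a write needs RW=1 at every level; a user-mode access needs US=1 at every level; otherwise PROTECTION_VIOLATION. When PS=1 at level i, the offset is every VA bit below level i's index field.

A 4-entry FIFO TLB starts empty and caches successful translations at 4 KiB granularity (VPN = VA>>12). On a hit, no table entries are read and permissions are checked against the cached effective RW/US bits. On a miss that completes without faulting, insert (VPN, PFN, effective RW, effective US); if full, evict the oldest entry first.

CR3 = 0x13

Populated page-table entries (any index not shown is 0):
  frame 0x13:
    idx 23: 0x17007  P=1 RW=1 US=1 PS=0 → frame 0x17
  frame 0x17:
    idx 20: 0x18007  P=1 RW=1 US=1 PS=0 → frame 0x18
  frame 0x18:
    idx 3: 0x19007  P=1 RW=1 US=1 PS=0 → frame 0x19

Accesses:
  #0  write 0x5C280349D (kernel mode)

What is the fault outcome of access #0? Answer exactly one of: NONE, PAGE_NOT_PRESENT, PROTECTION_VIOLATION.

Per-access translation:
#0 VA=0x5C280349D (w,kernel):
  L0: frame=0x13 idx=23 entry=0x17007 [P=1 RW=1 US=1 PS=0]
  L1: frame=0x17 idx=20 entry=0x18007 [P=1 RW=1 US=1 PS=0]
  L2: frame=0x18 idx=3 entry=0x19007 [P=1 RW=1 US=1 PS=0]
  ⇒ phys 0x1949D  [3 reads]

Access #0 fault: NONE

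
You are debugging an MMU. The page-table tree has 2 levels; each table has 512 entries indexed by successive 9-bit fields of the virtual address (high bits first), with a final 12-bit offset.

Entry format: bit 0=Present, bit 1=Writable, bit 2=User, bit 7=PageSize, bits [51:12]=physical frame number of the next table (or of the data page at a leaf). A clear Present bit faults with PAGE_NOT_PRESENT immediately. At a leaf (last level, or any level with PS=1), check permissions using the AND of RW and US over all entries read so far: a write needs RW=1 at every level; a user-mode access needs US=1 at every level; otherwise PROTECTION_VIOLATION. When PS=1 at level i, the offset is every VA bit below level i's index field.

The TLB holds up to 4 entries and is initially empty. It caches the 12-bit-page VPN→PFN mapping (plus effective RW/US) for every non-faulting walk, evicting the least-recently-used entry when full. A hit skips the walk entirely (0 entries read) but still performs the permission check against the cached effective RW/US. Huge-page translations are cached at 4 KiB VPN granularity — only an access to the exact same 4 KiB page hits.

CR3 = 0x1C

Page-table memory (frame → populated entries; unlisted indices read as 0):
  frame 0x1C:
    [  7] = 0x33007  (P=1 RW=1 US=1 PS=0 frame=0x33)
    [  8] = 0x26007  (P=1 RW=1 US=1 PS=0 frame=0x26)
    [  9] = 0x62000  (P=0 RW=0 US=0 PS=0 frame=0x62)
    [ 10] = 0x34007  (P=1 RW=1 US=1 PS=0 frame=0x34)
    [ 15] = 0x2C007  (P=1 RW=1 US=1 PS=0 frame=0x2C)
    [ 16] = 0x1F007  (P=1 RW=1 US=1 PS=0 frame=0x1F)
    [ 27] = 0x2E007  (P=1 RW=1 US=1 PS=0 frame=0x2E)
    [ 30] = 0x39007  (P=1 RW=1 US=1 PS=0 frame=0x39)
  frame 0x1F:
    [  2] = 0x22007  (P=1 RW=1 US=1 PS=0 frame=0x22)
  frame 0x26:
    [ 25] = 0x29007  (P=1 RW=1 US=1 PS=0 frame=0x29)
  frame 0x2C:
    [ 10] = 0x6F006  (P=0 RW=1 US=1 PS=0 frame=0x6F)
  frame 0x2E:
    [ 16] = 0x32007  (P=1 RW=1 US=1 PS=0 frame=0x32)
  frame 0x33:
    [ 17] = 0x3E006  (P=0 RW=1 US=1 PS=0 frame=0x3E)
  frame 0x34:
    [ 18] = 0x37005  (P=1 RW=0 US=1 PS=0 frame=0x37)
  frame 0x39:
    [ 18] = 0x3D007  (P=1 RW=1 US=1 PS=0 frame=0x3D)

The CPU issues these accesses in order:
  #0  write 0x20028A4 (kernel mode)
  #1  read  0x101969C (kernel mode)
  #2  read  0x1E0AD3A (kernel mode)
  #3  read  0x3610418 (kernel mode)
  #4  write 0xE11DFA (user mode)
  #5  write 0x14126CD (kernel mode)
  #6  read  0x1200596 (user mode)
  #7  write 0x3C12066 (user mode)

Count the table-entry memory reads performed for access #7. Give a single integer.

Walk each access:
#0 VA=0x20028A4 (w,kernel):
  L0: frame=0x1C idx=16 entry=0x1F007 [P=1 RW=1 US=1 PS=0]
  L1: frame=0x1F idx=2 entry=0x22007 [P=1 RW=1 US=1 PS=0]
  → PA=0x228A4  (2 entries read)
#1 VA=0x101969C (r,kernel):
  L0: frame=0x1C idx=8 entry=0x26007 [P=1 RW=1 US=1 PS=0]
  L1: frame=0x26 idx=25 entry=0x29007 [P=1 RW=1 US=1 PS=0]
  → PA=0x2969C  (2 entries read)
#2 VA=0x1E0AD3A (r,kernel):
  L0: frame=0x1C idx=15 entry=0x2C007 [P=1 RW=1 US=1 PS=0]
  L1: frame=0x2C idx=10 entry=0x6F006 [P=0 RW=1 US=1 PS=0]
  → PAGE_NOT_PRESENT  (2 entries read)
#3 VA=0x3610418 (r,kernel):
  L0: frame=0x1C idx=27 entry=0x2E007 [P=1 RW=1 US=1 PS=0]
  L1: frame=0x2E idx=16 entry=0x32007 [P=1 RW=1 US=1 PS=0]
  → PA=0x32418  (2 entries read)
#4 VA=0xE11DFA (w,user):
  L0: frame=0x1C idx=7 entry=0x33007 [P=1 RW=1 US=1 PS=0]
  L1: frame=0x33 idx=17 entry=0x3E006 [P=0 RW=1 US=1 PS=0]
  → PAGE_NOT_PRESENT  (2 entries read)
#5 VA=0x14126CD (w,kernel):
  L0: frame=0x1C idx=10 entry=0x34007 [P=1 RW=1 US=1 PS=0]
  L1: frame=0x34 idx=18 entry=0x37005 [P=1 RW=0 US=1 PS=0]
  → PROTECTION_VIOLATION  (2 entries read)
#6 VA=0x1200596 (r,user):
  L0: frame=0x1C idx=9 entry=0x62000 [P=0 RW=0 US=0 PS=0]
  → PAGE_NOT_PRESENT  (1 entries read)
#7 VA=0x3C12066 (w,user):
  L0: frame=0x1C idx=30 entry=0x39007 [P=1 RW=1 US=1 PS=0]
  L1: frame=0x39 idx=18 entry=0x3D007 [P=1 RW=1 US=1 PS=0]
  → PA=0x3D066  (2 entries read)

Entries read for #7: 2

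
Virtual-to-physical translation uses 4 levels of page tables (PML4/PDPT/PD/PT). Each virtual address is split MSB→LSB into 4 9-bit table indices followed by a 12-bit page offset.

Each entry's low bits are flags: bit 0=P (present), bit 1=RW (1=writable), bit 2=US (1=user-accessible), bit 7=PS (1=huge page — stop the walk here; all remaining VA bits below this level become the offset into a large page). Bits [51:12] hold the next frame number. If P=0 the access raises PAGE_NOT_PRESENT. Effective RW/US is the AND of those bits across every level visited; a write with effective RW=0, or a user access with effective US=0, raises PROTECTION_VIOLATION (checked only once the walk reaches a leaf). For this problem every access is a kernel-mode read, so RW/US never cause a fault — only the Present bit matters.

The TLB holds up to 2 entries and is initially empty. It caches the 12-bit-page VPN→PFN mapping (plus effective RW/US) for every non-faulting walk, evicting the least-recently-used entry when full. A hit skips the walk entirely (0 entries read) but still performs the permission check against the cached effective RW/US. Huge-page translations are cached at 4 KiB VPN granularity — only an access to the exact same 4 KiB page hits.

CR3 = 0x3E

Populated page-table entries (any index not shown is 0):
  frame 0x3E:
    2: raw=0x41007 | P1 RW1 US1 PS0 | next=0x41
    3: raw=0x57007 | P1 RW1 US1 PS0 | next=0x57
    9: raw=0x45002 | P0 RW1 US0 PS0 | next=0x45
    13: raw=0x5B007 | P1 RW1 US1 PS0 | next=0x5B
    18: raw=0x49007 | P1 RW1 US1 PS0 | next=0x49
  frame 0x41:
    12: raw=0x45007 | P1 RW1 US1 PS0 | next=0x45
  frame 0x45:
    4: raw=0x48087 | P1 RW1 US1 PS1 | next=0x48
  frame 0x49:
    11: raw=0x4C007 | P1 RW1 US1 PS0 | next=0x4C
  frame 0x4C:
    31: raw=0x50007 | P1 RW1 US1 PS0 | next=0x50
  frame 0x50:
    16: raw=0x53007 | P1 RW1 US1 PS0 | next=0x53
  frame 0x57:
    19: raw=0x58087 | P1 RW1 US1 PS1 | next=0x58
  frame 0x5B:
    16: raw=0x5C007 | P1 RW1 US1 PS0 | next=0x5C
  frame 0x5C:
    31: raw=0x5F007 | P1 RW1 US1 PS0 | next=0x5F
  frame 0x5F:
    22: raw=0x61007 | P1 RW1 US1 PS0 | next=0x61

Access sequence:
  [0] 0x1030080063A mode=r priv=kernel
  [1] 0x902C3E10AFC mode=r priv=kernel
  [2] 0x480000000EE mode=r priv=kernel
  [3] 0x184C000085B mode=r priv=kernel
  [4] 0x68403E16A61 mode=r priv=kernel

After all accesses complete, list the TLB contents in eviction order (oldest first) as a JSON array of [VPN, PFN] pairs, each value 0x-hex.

Per-access translation:
#0 VA=0x1030080063A (r,kernel):
  L0 @0x3E[2] → 0x41007  P=1,RW=1,US=1,PS=0
  L1 @0x41[12] → 0x45007  P=1,RW=1,US=1,PS=0
  L2 @0x45[4] → 0x48087  P=1,RW=1,US=1,PS=1
  ✓ 0x4863A (huge @L2)  — 3 lookups
#1 VA=0x902C3E10AFC (r,kernel):
  L0 @0x3E[18] → 0x49007  P=1,RW=1,US=1,PS=0
  L1 @0x49[11] → 0x4C007  P=1,RW=1,US=1,PS=0
  L2 @0x4C[31] → 0x50007  P=1,RW=1,US=1,PS=0
  L3 @0x50[16] → 0x53007  P=1,RW=1,US=1,PS=0
  ✓ 0x53AFC  — 4 lookups
#2 VA=0x480000000EE (r,kernel):
  L0 @0x3E[9] → 0x45002  P=0,RW=1,US=0,PS=0
  ✗ PAGE_NOT_PRESENT  [1 reads]
#3 VA=0x184C000085B (r,kernel):
  L0 @0x3E[3] → 0x57007  P=1,RW=1,US=1,PS=0
  L1 @0x57[19] → 0x58087  P=1,RW=1,US=1,PS=1
  ✓ 0x5885B (huge @L1)  — 2 lookups
#4 VA=0x68403E16A61 (r,kernel):
  L0 @0x3E[13] → 0x5B007  P=1,RW=1,US=1,PS=0
  L1 @0x5B[16] → 0x5C007  P=1,RW=1,US=1,PS=0
  L2 @0x5C[31] → 0x5F007  P=1,RW=1,US=1,PS=0
  L3 @0x5F[22] → 0x61007  P=1,RW=1,US=1,PS=0
  ✓ 0x61A61  — 4 lookups

TLB: [["0x184C0000", "0x58"], ["0x68403E16", "0x61"]]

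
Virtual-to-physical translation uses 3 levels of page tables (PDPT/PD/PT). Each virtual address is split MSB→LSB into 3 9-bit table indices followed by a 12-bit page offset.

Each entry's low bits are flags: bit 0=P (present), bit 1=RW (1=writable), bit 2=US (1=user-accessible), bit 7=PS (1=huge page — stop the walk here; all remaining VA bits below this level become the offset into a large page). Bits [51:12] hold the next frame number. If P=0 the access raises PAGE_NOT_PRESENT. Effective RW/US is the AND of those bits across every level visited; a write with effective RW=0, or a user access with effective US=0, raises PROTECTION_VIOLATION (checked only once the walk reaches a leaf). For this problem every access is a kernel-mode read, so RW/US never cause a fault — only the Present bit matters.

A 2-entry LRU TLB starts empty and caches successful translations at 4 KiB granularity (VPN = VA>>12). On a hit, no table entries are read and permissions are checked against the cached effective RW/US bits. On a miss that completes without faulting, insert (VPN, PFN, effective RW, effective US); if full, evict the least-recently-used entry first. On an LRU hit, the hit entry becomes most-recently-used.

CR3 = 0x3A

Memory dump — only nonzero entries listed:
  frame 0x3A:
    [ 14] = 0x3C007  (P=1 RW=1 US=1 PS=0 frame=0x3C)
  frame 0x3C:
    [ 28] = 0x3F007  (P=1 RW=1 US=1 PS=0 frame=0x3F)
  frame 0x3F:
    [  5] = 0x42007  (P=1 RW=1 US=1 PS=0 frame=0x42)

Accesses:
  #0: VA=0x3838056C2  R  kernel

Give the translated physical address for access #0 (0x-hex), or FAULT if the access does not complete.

Walk each access:
#0 VA=0x3838056C2 (r,kernel):
  [0] read 0x3A idx=14: raw=0x3C007 flags P=1 W=1 U=1 S=0
  [1] read 0x3C idx=28: raw=0x3F007 flags P=1 W=1 U=1 S=0
  [2] read 0x3F idx=5: raw=0x42007 flags P=1 W=1 U=1 S=0
  ✓ 0x426C2  — 3 lookups

Access #0 PA: 0x426C2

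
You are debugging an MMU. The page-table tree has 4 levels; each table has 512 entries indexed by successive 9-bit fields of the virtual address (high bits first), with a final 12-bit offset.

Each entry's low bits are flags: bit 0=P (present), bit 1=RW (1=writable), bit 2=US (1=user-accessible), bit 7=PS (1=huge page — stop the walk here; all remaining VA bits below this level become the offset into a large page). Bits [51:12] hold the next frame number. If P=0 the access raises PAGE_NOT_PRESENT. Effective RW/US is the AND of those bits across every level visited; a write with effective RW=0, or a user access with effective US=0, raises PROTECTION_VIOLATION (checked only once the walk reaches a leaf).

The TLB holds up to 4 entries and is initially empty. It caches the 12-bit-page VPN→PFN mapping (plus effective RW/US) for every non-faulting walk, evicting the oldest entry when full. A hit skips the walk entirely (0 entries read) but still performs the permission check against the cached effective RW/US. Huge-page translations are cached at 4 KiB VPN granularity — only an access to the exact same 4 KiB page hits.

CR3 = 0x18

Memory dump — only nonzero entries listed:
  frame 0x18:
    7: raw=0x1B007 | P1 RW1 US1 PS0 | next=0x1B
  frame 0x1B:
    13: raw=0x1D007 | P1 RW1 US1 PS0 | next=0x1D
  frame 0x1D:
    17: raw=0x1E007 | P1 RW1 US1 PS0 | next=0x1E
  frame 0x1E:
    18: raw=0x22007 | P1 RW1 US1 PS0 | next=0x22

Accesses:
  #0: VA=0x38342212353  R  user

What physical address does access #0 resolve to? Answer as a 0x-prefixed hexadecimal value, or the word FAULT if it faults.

Trace:
#0 VA=0x38342212353 (r,user):
  [0] read 0x18 idx=7: raw=0x1B007 flags P=1 W=1 U=1 S=0
  [1] read 0x1B idx=13: raw=0x1D007 flags P=1 W=1 U=1 S=0
  [2] read 0x1D idx=17: raw=0x1E007 flags P=1 W=1 U=1 S=0
  [3] read 0x1E idx=18: raw=0x22007 flags P=1 W=1 U=1 S=0
  → PA=0x22353  (4 entries read)

Access #0 PA: 0x22353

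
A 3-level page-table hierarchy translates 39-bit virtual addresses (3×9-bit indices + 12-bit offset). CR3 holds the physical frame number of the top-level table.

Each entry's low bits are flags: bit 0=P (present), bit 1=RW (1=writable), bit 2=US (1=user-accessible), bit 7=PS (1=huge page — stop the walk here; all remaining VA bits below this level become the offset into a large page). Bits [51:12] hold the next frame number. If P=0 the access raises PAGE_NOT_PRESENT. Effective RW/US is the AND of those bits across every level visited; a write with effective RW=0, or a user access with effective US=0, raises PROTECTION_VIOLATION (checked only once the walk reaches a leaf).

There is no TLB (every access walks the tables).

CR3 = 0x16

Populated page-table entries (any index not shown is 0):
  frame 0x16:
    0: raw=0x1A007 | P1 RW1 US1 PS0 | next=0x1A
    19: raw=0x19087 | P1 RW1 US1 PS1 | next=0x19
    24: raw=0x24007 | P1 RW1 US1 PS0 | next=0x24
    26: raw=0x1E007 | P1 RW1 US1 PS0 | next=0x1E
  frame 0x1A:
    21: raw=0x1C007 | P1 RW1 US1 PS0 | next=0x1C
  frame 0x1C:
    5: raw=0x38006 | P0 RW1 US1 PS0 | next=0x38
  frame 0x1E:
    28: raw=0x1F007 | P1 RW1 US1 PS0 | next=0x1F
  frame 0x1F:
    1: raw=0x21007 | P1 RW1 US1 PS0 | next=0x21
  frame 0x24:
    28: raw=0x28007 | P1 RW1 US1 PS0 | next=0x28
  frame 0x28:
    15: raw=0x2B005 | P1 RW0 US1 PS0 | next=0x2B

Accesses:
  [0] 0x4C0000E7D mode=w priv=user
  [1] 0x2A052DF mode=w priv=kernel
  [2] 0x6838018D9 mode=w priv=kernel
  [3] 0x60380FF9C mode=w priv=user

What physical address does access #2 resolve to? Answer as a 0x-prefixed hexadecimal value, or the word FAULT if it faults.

Walk each access:
#0 VA=0x4C0000E7D (w,user):
  L0 @0x16[19] → 0x19087  P=1,RW=1,US=1,PS=1
  ⇒ phys 0x19E7D (huge @L0)  [1 reads]
#1 VA=0x2A052DF (w,kernel):
  L0 @0x16[0] → 0x1A007  P=1,RW=1,US=1,PS=0
  L1 @0x1A[21] → 0x1C007  P=1,RW=1,US=1,PS=0
  L2 @0x1C[5] → 0x38006  P=0,RW=1,US=1,PS=0
  ✗ PAGE_NOT_PRESENT  [3 reads]
#2 VA=0x6838018D9 (w,kernel):
  L0 @0x16[26] → 0x1E007  P=1,RW=1,US=1,PS=0
  L1 @0x1E[28] → 0x1F007  P=1,RW=1,US=1,PS=0
  L2 @0x1F[1] → 0x21007  P=1,RW=1,US=1,PS=0
  ⇒ phys 0x218D9  [3 reads]
#3 VA=0x60380FF9C (w,user):
  L0 @0x16[24] → 0x24007  P=1,RW=1,US=1,PS=0
  L1 @0x24[28] → 0x28007  P=1,RW=1,US=1,PS=0
  L2 @0x28[15] → 0x2B005  P=1,RW=0,US=1,PS=0
  ✗ PROTECTION_VIOLATION  [3 reads]

Access #2 PA: 0x218D9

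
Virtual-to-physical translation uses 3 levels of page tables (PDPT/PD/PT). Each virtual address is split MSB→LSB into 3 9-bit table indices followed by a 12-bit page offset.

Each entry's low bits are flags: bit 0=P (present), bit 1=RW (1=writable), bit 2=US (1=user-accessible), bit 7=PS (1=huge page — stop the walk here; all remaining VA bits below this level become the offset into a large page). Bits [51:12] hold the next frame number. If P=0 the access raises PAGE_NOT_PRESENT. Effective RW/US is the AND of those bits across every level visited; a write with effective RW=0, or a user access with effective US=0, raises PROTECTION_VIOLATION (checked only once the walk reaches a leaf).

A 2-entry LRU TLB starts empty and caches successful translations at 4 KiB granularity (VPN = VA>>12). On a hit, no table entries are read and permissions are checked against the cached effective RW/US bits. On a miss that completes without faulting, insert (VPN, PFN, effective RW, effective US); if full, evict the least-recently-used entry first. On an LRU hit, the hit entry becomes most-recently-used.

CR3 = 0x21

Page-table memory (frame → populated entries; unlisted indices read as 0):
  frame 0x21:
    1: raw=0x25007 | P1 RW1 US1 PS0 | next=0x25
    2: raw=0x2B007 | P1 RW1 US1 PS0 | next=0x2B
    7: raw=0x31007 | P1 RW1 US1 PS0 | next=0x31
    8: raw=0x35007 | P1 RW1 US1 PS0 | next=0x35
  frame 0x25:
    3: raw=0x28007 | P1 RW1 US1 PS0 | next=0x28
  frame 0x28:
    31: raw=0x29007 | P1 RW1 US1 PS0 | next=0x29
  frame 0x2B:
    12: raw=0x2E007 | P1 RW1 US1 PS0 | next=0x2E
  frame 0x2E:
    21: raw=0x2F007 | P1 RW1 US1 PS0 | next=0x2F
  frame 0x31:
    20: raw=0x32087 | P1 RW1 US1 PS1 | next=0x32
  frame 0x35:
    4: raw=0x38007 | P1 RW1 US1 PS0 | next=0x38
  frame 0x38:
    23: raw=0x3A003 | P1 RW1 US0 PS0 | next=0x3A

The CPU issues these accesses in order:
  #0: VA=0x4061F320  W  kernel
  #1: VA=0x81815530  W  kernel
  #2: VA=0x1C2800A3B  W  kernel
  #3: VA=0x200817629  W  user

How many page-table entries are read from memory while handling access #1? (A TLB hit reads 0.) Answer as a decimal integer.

Trace:
#0 VA=0x4061F320 (w,kernel):
  lvl0: tbl 0x21, slot 1 ⇒ 0x25007 (P1/RW1/US1/PS0)
  lvl1: tbl 0x25, slot 3 ⇒ 0x28007 (P1/RW1/US1/PS0)
  lvl2: tbl 0x28, slot 31 ⇒ 0x29007 (P1/RW1/US1/PS0)
  ✓ 0x29320  — 3 lookups
#1 VA=0x81815530 (w,kernel):
  lvl0: tbl 0x21, slot 2 ⇒ 0x2B007 (P1/RW1/US1/PS0)
  lvl1: tbl 0x2B, slot 12 ⇒ 0x2E007 (P1/RW1/US1/PS0)
  lvl2: tbl 0x2E, slot 21 ⇒ 0x2F007 (P1/RW1/US1/PS0)
  ✓ 0x2F530  — 3 lookups
#2 VA=0x1C2800A3B (w,kernel):
  lvl0: tbl 0x21, slot 7 ⇒ 0x31007 (P1/RW1/US1/PS0)
  lvl1: tbl 0x31, slot 20 ⇒ 0x32087 (P1/RW1/US1/PS1)
  ✓ 0x32A3B (huge @L1)  — 2 lookups
#3 VA=0x200817629 (w,user):
  lvl0: tbl 0x21, slot 8 ⇒ 0x35007 (P1/RW1/US1/PS0)
  lvl1: tbl 0x35, slot 4 ⇒ 0x38007 (P1/RW1/US1/PS0)
  lvl2: tbl 0x38, slot 23 ⇒ 0x3A003 (P1/RW1/US0/PS0)
  ⇒ fault: PROTECTION_VIOLATION  — 3 lookups

Entries read for #1: 3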